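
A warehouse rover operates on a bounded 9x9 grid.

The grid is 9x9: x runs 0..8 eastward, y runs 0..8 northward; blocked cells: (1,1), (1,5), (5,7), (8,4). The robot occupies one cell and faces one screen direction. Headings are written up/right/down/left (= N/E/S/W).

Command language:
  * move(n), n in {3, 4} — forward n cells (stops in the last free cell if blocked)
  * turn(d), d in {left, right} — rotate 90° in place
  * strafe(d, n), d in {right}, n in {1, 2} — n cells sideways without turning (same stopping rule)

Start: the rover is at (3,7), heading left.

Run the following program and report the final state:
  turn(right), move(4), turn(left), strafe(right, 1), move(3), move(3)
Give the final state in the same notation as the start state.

at (0,8), heading left

start: at (3,7), heading left
[1] after turn(right): at (3,7), heading up
[2] after move(4): at (3,8), heading up
[3] after turn(left): at (3,8), heading left
[4] after strafe(right, 1): at (3,8), heading left
[5] after move(3): at (0,8), heading left
[6] after move(3): at (0,8), heading left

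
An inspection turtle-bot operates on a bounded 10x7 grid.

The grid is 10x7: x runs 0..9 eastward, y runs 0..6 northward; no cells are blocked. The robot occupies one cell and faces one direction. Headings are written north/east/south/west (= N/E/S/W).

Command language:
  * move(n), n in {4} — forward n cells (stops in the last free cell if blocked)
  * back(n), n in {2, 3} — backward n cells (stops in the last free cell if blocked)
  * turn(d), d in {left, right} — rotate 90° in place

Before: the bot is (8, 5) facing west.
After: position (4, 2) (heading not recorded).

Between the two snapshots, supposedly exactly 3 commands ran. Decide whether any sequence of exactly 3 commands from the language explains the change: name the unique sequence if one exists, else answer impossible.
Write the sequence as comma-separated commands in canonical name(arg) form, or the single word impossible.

move(4), turn(right), back(3)

key: order matters: swapping move(4) and back(3) lands elsewhere
t0: (8, 5) facing west
[1] after move(4): (4, 5) facing west
[2] after turn(right): (4, 5) facing north
[3] after back(3): (4, 2) facing north
uniquely the one of 125 3-step routes that fits.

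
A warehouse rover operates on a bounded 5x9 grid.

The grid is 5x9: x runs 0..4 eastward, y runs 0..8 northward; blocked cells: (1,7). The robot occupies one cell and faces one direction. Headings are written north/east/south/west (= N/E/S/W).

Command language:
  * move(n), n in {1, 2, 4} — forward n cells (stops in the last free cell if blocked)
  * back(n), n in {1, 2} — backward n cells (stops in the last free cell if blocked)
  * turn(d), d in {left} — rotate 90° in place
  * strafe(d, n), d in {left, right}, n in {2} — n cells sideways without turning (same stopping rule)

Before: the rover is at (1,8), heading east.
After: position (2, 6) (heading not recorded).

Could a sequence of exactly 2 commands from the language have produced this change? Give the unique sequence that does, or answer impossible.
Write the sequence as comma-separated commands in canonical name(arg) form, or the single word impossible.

move(1), strafe(right, 2)

key: running strafe(right, 2) before move(1) would end elsewhere — order is forced
initial: at (1,8), heading east
[1] after move(1): at (2,8), heading east
[2] after strafe(right, 2): at (2,6), heading east
no rival 2-sequence matches.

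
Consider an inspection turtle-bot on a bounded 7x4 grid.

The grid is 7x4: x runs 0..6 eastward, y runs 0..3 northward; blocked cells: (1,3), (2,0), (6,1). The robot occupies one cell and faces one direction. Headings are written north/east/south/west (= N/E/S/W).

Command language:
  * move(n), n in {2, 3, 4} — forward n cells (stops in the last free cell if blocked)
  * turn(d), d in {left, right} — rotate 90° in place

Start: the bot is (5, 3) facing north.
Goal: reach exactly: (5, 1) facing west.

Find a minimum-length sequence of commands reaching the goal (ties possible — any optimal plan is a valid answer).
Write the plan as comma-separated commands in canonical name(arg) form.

start: (5, 3) facing north
t=1 turn(left) ⇒ (5, 3) facing west
t=2 turn(left) ⇒ (5, 3) facing south
t=3 move(2) ⇒ (5, 1) facing south
t=4 turn(right) ⇒ (5, 1) facing west
no 3-step plan works, so 4 is optimal.

turn(left), turn(left), move(2), turn(right)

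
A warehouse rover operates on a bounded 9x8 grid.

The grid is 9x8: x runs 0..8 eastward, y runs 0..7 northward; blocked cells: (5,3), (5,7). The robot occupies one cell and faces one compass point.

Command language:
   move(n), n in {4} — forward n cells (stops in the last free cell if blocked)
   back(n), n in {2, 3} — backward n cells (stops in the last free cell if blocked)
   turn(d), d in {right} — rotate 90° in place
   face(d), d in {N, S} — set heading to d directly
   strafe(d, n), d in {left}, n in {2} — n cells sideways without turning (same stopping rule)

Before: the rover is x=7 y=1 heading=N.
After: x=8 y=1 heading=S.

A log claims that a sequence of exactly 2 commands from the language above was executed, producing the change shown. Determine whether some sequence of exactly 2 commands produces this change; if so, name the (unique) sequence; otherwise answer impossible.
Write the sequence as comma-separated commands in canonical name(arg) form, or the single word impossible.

face(S), strafe(left, 2)

key: cell and facing (now S) both changed — the 2 commands mix motion and turning
begin: x=7 y=1 heading=N
1. face(S) → x=7 y=1 heading=S
2. strafe(left, 2) → x=8 y=1 heading=S
uniquely the one of 49 2-step routes that fits.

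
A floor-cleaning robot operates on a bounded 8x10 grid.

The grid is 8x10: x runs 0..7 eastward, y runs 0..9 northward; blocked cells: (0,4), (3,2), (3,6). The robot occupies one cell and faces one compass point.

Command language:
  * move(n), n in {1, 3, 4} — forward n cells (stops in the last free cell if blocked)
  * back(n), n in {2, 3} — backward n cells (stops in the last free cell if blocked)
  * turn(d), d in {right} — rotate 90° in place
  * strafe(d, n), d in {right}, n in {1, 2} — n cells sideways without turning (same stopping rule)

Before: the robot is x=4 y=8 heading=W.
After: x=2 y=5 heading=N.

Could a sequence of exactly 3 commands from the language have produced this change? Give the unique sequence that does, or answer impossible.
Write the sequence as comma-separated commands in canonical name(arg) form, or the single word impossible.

impossible

all 512 sequences checked — none match.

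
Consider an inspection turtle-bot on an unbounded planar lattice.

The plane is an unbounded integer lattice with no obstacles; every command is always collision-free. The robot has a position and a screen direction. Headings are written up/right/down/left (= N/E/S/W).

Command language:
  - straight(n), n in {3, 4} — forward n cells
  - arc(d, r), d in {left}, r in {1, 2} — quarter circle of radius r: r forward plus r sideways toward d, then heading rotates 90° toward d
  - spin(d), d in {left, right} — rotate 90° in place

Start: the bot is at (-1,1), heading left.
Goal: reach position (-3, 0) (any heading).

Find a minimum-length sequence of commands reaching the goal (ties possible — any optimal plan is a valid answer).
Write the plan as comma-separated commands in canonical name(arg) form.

straight(3), spin(left), arc(left, 1)

from: at (-1,1), heading left
step 1 (straight(3)): at (-4,1), heading left
step 2 (spin(left)): at (-4,1), heading down
step 3 (arc(left, 1)): at (-3,0), heading right
minimal: 3 command(s), checked below 3.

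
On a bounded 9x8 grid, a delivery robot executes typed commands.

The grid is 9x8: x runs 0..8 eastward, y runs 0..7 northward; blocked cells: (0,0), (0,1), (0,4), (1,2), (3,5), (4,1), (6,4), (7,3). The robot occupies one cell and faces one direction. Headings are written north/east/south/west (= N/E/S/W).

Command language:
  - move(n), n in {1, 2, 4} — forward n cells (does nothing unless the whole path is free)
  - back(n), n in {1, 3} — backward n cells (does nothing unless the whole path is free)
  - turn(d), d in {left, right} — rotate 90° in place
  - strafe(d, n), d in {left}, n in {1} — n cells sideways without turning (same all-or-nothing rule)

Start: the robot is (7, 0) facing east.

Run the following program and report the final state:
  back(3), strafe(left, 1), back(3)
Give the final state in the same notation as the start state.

(1, 0) facing east

from: (7, 0) facing east
1. back(3) → (4, 0) facing east
2. strafe(left, 1) → (4, 0) facing east
3. back(3) → (1, 0) facing east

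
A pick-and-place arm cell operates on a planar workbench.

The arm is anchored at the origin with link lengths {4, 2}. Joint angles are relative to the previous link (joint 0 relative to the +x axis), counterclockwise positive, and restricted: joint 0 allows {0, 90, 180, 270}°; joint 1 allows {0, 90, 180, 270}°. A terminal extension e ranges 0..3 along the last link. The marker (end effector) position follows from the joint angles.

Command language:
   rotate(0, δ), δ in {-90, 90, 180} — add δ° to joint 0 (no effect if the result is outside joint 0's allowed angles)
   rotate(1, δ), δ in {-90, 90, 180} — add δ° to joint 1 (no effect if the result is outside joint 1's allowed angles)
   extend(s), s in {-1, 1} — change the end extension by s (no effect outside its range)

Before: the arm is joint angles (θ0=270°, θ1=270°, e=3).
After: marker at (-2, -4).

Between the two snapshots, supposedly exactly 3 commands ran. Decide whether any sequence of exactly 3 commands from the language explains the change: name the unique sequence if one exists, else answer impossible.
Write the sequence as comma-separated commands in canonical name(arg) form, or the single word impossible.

extend(-1), extend(-1), extend(-1)

t0: joint angles (θ0=270°, θ1=270°, e=3)
[1] after extend(-1): joint angles (θ0=270°, θ1=270°, e=2)
[2] after extend(-1): joint angles (θ0=270°, θ1=270°, e=1)
[3] after extend(-1): joint angles (θ0=270°, θ1=270°, e=0)
uniquely the one of 512 3-step routes that fits.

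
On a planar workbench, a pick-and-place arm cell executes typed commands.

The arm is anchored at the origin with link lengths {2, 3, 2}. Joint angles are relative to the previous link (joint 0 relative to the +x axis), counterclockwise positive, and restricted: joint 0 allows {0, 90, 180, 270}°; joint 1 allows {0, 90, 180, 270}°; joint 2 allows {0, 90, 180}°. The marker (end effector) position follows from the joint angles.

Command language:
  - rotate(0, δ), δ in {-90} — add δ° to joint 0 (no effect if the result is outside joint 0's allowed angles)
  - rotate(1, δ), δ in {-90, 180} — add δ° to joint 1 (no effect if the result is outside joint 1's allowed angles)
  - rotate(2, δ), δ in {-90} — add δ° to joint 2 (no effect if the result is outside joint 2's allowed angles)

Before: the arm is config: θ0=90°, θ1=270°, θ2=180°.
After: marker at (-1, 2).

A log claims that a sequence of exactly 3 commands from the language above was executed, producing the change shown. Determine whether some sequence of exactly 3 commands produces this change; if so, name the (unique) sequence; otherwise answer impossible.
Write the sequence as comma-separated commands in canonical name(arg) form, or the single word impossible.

from: config: θ0=90°, θ1=270°, θ2=180°
1. rotate(1, 180) → config: θ0=90°, θ1=90°, θ2=180°
2. rotate(1, 180) → config: θ0=90°, θ1=270°, θ2=180°
3. rotate(1, 180) → config: θ0=90°, θ1=90°, θ2=180°
uniquely the one of 64 3-step routes that fits.

rotate(1, 180), rotate(1, 180), rotate(1, 180)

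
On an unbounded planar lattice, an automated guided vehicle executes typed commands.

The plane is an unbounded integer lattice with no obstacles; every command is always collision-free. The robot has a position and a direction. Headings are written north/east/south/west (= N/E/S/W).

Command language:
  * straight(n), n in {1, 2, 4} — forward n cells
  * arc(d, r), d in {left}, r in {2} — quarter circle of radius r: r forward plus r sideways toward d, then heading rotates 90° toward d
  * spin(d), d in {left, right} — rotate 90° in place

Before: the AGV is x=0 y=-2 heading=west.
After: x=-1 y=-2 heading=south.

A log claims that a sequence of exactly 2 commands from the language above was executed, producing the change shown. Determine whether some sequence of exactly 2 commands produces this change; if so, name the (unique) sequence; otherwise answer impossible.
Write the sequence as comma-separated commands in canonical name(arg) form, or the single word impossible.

straight(1), spin(left)

key: cell and facing (now S) both changed — the 2 commands mix motion and turning
start: x=0 y=-2 heading=west
1. straight(1) → x=-1 y=-2 heading=west
2. spin(left) → x=-1 y=-2 heading=south
uniquely the one of 36 2-step routes that fits.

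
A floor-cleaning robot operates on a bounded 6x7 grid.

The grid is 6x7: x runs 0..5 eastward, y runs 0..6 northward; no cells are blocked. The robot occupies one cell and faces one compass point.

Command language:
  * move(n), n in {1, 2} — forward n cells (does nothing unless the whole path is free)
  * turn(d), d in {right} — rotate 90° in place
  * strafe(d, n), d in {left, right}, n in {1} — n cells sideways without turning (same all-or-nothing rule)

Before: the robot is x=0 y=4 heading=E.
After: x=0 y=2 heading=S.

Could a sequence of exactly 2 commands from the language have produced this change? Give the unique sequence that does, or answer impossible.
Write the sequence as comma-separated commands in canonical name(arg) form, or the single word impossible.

key: order matters: swapping turn(right) and move(2) lands elsewhere
start: x=0 y=4 heading=E
step 1 (turn(right)): x=0 y=4 heading=S
step 2 (move(2)): x=0 y=2 heading=S
no rival 2-sequence matches.

turn(right), move(2)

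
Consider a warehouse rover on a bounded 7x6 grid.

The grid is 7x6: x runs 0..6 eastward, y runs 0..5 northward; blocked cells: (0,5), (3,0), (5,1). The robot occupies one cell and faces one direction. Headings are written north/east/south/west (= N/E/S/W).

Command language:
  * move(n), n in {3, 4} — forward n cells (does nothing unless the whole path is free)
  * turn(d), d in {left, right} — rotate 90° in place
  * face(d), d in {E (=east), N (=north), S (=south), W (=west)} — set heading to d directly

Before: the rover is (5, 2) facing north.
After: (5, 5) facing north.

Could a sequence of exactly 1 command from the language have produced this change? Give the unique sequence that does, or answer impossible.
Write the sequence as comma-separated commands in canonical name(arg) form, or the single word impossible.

move(3)

key: still facing N — the one step turns nothing
from: (5, 2) facing north
[1] after move(3): (5, 5) facing north
all 8 alternatives checked — unique.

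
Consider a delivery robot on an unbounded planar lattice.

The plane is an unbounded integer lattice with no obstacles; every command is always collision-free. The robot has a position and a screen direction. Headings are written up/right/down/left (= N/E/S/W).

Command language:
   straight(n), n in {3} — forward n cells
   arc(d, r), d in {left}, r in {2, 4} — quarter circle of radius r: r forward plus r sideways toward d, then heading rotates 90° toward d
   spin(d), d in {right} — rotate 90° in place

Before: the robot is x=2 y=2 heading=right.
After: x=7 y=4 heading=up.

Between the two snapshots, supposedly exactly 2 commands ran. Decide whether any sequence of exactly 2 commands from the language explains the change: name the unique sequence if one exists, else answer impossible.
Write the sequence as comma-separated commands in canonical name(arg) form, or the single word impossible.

straight(3), arc(left, 2)

key: running arc(left, 2) before straight(3) would end elsewhere — order is forced
t0: x=2 y=2 heading=right
step 1 (straight(3)): x=5 y=2 heading=right
step 2 (arc(left, 2)): x=7 y=4 heading=up
uniquely the one of 16 2-step routes that fits.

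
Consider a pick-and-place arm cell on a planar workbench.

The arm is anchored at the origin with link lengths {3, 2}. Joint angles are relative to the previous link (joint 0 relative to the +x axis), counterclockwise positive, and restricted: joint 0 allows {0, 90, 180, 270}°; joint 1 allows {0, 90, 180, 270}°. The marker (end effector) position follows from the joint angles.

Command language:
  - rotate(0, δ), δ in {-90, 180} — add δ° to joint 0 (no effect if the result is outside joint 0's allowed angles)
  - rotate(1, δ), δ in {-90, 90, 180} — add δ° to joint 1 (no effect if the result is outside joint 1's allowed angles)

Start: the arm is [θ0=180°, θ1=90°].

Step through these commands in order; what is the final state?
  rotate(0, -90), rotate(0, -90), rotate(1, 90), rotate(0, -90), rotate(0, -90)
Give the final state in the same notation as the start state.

[θ0=180°, θ1=180°]

t0: [θ0=180°, θ1=90°]
step 1 (rotate(0, -90)): [θ0=90°, θ1=90°]
step 2 (rotate(0, -90)): [θ0=0°, θ1=90°]
step 3 (rotate(1, 90)): [θ0=0°, θ1=180°]
step 4 (rotate(0, -90)): [θ0=270°, θ1=180°]
step 5 (rotate(0, -90)): [θ0=180°, θ1=180°]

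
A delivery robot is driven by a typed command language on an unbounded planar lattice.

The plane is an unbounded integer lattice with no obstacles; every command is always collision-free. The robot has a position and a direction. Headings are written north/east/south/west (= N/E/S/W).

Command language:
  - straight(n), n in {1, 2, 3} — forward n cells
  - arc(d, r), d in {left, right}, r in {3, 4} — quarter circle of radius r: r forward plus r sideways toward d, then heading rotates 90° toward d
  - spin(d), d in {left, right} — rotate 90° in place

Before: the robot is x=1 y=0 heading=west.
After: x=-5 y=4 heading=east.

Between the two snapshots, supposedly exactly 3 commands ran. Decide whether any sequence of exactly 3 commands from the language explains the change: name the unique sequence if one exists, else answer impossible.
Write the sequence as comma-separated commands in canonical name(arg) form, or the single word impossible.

straight(2), arc(right, 4), spin(right)

key: order matters: swapping straight(2) and spin(right) lands elsewhere
t0: x=1 y=0 heading=west
1. straight(2) → x=-1 y=0 heading=west
2. arc(right, 4) → x=-5 y=4 heading=north
3. spin(right) → x=-5 y=4 heading=east
no rival 3-sequence matches.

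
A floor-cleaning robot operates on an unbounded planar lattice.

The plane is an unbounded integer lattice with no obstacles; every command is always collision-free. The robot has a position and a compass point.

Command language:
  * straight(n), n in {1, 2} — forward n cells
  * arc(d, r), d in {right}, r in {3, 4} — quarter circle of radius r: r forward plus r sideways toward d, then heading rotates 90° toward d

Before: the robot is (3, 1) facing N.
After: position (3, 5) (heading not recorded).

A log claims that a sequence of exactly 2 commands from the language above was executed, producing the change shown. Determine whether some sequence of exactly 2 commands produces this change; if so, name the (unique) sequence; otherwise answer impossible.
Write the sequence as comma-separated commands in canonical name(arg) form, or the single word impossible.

from: (3, 1) facing N
[1] after straight(2): (3, 3) facing N
[2] after straight(2): (3, 5) facing N
uniquely the one of 16 2-step routes that fits.

straight(2), straight(2)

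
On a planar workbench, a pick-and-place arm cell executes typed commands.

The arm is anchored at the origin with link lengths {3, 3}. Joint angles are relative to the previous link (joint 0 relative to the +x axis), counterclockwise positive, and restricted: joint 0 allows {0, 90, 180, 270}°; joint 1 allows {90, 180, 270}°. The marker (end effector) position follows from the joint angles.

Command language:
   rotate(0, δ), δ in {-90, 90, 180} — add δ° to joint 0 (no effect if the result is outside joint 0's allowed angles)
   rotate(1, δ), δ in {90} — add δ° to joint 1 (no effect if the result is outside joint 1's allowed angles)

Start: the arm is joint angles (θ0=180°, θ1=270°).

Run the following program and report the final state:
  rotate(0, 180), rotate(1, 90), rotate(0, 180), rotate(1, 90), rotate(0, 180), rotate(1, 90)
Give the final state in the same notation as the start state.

joint angles (θ0=0°, θ1=270°)

start: joint angles (θ0=180°, θ1=270°)
step 1 (rotate(0, 180)): joint angles (θ0=0°, θ1=270°)
step 2 (rotate(1, 90)): joint angles (θ0=0°, θ1=270°)
step 3 (rotate(0, 180)): joint angles (θ0=180°, θ1=270°)
step 4 (rotate(1, 90)): joint angles (θ0=180°, θ1=270°)
step 5 (rotate(0, 180)): joint angles (θ0=0°, θ1=270°)
step 6 (rotate(1, 90)): joint angles (θ0=0°, θ1=270°)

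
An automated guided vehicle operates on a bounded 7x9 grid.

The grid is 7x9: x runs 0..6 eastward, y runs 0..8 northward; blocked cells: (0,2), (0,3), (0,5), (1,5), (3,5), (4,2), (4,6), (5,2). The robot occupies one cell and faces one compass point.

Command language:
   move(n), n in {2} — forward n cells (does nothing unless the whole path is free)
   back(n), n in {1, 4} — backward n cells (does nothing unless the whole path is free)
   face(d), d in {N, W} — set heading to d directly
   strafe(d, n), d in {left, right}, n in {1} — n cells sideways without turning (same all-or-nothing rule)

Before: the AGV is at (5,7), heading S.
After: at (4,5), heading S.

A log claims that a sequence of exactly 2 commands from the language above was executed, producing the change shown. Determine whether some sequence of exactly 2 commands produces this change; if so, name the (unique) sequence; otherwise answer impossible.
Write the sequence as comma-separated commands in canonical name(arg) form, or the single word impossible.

move(2), strafe(right, 1)

key: heading stays S — no command in the sequence turns
start: at (5,7), heading S
1. move(2) → at (5,5), heading S
2. strafe(right, 1) → at (4,5), heading S
all 49 alternatives checked — unique.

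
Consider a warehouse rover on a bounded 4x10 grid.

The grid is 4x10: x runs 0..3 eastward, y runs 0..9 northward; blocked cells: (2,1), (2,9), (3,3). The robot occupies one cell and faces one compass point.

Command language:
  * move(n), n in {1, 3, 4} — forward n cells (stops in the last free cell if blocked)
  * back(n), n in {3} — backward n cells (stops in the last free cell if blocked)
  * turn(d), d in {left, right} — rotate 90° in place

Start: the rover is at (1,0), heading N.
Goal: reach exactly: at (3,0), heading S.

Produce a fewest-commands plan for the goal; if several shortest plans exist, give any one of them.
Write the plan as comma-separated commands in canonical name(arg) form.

start: at (1,0), heading N
t=1 turn(right) ⇒ at (1,0), heading E
t=2 move(3) ⇒ at (3,0), heading E
t=3 turn(right) ⇒ at (3,0), heading S
shorter routes all fall short; 3 is best.

turn(right), move(3), turn(right)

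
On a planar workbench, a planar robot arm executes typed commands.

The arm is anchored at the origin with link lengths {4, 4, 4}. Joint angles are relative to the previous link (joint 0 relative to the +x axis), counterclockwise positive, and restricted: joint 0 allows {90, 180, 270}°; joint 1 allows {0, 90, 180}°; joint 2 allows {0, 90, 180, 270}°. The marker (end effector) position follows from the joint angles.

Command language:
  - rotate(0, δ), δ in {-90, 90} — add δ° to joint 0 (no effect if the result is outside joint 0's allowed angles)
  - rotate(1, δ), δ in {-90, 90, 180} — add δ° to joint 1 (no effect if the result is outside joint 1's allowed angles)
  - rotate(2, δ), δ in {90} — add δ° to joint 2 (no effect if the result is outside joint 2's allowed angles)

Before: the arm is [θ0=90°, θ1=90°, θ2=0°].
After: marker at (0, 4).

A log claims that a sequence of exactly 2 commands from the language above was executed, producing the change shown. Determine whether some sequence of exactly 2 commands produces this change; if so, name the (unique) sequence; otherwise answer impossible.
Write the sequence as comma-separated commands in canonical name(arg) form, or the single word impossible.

start: [θ0=90°, θ1=90°, θ2=0°]
t=1 rotate(2, 90) ⇒ [θ0=90°, θ1=90°, θ2=90°]
t=2 rotate(2, 90) ⇒ [θ0=90°, θ1=90°, θ2=180°]
uniquely the one of 36 2-step routes that fits.

rotate(2, 90), rotate(2, 90)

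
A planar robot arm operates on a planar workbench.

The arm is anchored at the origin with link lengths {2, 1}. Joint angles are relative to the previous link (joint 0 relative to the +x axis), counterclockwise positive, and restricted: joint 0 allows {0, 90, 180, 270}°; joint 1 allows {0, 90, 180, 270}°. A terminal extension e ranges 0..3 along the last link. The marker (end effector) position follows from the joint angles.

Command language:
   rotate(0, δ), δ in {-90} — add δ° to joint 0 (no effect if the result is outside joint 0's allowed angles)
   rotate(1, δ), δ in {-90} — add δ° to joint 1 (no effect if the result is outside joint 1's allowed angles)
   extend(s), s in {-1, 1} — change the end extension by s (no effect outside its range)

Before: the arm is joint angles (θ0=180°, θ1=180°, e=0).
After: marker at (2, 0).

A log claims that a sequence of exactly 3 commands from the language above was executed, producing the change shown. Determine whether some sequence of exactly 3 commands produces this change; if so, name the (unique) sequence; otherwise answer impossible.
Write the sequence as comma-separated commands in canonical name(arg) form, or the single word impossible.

extend(1), extend(1), extend(1)

initial: joint angles (θ0=180°, θ1=180°, e=0)
step 1 (extend(1)): joint angles (θ0=180°, θ1=180°, e=1)
step 2 (extend(1)): joint angles (θ0=180°, θ1=180°, e=2)
step 3 (extend(1)): joint angles (θ0=180°, θ1=180°, e=3)
no other 3-command option fits: unique.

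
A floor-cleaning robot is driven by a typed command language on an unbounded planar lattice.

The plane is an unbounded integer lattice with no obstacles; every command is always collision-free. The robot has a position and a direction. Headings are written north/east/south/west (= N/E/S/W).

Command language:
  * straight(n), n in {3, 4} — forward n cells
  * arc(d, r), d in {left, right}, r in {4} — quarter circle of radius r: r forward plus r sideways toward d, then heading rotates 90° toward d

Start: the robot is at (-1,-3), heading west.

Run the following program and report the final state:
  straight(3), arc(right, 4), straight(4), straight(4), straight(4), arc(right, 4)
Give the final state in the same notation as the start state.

initial: at (-1,-3), heading west
step 1 (straight(3)): at (-4,-3), heading west
step 2 (arc(right, 4)): at (-8,1), heading north
step 3 (straight(4)): at (-8,5), heading north
step 4 (straight(4)): at (-8,9), heading north
step 5 (straight(4)): at (-8,13), heading north
step 6 (arc(right, 4)): at (-4,17), heading east

at (-4,17), heading east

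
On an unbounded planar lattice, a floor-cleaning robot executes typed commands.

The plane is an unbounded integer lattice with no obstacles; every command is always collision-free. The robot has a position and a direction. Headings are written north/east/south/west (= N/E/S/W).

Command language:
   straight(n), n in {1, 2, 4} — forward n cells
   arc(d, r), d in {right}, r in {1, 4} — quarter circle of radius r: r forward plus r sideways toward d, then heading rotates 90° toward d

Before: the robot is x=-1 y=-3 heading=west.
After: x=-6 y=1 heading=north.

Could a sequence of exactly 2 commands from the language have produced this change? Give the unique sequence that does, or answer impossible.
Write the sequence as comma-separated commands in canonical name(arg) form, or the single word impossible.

straight(1), arc(right, 4)

key: order matters: swapping straight(1) and arc(right, 4) lands elsewhere
from: x=-1 y=-3 heading=west
t=1 straight(1) ⇒ x=-2 y=-3 heading=west
t=2 arc(right, 4) ⇒ x=-6 y=1 heading=north
no other 2-command option fits: unique.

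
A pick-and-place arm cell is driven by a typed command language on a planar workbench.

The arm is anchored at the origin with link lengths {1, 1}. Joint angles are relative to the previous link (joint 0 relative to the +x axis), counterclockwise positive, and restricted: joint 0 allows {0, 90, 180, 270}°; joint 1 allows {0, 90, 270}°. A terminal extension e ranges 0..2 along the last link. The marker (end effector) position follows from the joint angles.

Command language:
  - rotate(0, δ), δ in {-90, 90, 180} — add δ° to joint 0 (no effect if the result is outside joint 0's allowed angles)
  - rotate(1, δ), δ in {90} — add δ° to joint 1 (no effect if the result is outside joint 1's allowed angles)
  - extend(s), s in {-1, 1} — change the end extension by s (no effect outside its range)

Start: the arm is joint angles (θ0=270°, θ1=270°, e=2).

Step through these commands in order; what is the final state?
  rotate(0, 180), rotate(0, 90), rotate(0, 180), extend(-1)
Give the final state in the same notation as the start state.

joint angles (θ0=0°, θ1=270°, e=1)

start: joint angles (θ0=270°, θ1=270°, e=2)
1. rotate(0, 180) → joint angles (θ0=90°, θ1=270°, e=2)
2. rotate(0, 90) → joint angles (θ0=180°, θ1=270°, e=2)
3. rotate(0, 180) → joint angles (θ0=0°, θ1=270°, e=2)
4. extend(-1) → joint angles (θ0=0°, θ1=270°, e=1)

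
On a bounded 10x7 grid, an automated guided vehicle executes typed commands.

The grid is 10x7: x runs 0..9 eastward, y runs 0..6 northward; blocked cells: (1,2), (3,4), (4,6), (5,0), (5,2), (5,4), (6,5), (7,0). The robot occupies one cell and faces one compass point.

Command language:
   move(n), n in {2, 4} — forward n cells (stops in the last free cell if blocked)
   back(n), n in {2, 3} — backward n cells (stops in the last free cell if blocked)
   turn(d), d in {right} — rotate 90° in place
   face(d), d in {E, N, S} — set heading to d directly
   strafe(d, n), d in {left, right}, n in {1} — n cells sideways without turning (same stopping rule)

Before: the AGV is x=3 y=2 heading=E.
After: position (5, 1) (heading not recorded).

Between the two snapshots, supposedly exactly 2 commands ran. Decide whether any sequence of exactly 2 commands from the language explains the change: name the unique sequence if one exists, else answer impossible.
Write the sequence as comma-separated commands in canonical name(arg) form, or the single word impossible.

key: order matters: swapping strafe(right, 1) and move(2) lands elsewhere
begin: x=3 y=2 heading=E
[1] after strafe(right, 1): x=3 y=1 heading=E
[2] after move(2): x=5 y=1 heading=E
no rival 2-sequence matches.

strafe(right, 1), move(2)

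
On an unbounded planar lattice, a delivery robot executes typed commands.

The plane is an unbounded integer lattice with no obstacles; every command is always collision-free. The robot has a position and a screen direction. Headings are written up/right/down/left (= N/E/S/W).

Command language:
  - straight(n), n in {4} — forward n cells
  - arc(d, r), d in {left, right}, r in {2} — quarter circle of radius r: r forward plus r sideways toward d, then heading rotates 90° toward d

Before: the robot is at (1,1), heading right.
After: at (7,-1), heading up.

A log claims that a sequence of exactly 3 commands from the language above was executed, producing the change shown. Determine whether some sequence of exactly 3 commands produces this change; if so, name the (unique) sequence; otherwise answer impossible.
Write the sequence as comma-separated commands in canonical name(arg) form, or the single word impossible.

arc(right, 2), arc(left, 2), arc(left, 2)

key: position moved to (7,-1) AND the heading swung to N — translation plus rotation needed
t0: at (1,1), heading right
1. arc(right, 2) → at (3,-1), heading down
2. arc(left, 2) → at (5,-3), heading right
3. arc(left, 2) → at (7,-1), heading up
all 27 alternatives checked — unique.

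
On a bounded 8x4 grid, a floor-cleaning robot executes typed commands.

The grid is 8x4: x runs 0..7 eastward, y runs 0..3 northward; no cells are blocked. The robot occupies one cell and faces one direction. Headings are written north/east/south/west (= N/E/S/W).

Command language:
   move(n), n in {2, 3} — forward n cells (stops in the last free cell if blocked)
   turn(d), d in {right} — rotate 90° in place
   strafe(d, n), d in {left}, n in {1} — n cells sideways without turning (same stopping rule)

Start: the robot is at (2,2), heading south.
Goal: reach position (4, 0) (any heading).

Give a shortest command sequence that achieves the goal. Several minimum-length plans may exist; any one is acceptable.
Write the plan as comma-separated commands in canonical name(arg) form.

initial: at (2,2), heading south
step 1 (move(2)): at (2,0), heading south
step 2 (strafe(left, 1)): at (3,0), heading south
step 3 (strafe(left, 1)): at (4,0), heading south
no 2-step plan works, so 3 is optimal.

move(2), strafe(left, 1), strafe(left, 1)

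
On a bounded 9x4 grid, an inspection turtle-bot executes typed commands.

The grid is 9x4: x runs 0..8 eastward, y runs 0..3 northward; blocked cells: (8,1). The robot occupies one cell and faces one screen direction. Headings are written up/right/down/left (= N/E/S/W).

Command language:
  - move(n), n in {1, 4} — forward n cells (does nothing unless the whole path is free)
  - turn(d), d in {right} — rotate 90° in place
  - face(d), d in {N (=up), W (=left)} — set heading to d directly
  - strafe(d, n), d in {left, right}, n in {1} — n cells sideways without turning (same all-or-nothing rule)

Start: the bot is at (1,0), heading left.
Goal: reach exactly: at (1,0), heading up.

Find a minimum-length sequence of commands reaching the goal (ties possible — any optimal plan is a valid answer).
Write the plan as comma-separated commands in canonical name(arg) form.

face(N)

begin: at (1,0), heading left
step 1 (face(N)): at (1,0), heading up
no 0-step plan works, so 1 is optimal.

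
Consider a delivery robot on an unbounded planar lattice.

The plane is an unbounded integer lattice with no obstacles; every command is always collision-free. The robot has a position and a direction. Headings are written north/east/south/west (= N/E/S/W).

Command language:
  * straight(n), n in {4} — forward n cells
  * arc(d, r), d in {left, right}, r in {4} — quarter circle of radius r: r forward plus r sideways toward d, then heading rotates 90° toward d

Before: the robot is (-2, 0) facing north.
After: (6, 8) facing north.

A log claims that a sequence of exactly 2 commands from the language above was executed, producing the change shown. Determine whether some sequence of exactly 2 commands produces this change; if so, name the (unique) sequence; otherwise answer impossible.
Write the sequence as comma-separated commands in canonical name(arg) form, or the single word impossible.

arc(right, 4), arc(left, 4)

key: order matters: swapping arc(right, 4) and arc(left, 4) lands elsewhere
start: (-2, 0) facing north
t=1 arc(right, 4) ⇒ (2, 4) facing east
t=2 arc(left, 4) ⇒ (6, 8) facing north
no rival 2-sequence matches.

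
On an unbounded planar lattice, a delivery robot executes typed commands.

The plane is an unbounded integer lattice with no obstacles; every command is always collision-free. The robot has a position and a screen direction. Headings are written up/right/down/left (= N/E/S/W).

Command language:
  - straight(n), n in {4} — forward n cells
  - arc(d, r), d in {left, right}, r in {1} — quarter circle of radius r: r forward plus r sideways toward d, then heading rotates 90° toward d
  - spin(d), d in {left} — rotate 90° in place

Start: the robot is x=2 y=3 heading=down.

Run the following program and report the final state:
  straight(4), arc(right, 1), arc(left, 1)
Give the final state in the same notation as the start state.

x=0 y=-3 heading=down

t0: x=2 y=3 heading=down
[1] after straight(4): x=2 y=-1 heading=down
[2] after arc(right, 1): x=1 y=-2 heading=left
[3] after arc(left, 1): x=0 y=-3 heading=down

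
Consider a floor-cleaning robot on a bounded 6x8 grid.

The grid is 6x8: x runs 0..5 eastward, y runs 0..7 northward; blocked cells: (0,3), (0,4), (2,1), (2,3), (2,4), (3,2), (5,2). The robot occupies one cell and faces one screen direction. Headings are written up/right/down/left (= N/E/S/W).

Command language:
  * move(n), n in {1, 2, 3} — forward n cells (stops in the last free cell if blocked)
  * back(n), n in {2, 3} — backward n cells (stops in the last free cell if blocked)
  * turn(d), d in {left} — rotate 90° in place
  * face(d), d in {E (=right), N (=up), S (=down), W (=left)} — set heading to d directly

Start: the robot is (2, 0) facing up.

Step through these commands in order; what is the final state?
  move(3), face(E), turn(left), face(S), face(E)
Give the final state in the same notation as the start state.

(2, 0) facing right

initial: (2, 0) facing up
step 1 (move(3)): (2, 0) facing up
step 2 (face(E)): (2, 0) facing right
step 3 (turn(left)): (2, 0) facing up
step 4 (face(S)): (2, 0) facing down
step 5 (face(E)): (2, 0) facing right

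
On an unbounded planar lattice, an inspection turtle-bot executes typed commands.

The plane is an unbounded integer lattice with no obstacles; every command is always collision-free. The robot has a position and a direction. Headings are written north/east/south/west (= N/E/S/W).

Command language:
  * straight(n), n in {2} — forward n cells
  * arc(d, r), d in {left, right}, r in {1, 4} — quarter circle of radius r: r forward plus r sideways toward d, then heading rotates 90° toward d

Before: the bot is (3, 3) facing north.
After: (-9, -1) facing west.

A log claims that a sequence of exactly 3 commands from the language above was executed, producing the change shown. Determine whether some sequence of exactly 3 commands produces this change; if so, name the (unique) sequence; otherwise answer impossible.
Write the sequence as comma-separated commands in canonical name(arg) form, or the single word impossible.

arc(left, 4), arc(left, 4), arc(right, 4)

key: running arc(right, 4) before arc(left, 4) would end elsewhere — order is forced
t0: (3, 3) facing north
[1] after arc(left, 4): (-1, 7) facing west
[2] after arc(left, 4): (-5, 3) facing south
[3] after arc(right, 4): (-9, -1) facing west
no rival 3-sequence matches.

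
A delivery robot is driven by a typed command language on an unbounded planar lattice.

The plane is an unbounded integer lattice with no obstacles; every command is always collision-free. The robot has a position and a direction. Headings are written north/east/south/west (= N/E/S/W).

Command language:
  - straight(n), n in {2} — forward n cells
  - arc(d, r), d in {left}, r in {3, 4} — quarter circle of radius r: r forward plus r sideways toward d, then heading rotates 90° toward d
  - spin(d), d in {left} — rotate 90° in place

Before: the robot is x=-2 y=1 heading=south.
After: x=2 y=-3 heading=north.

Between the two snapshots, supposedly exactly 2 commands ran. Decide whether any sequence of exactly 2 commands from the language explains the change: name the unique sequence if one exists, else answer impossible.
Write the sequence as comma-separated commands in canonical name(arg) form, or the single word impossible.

key: running spin(left) before arc(left, 4) would end elsewhere — order is forced
initial: x=-2 y=1 heading=south
1. arc(left, 4) → x=2 y=-3 heading=east
2. spin(left) → x=2 y=-3 heading=north
no other 2-command option fits: unique.

arc(left, 4), spin(left)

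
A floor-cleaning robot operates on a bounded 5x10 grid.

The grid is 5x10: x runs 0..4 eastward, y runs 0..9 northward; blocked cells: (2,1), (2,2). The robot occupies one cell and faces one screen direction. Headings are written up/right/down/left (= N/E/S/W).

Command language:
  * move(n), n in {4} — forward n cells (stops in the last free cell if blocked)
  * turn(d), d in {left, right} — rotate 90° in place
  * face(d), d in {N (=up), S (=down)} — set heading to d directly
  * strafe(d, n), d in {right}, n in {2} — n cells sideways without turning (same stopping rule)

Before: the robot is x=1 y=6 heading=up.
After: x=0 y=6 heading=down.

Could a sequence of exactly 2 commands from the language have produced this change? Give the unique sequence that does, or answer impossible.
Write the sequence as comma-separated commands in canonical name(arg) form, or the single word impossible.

face(S), strafe(right, 2)

key: running strafe(right, 2) before face(S) would end elsewhere — order is forced
initial: x=1 y=6 heading=up
1. face(S) → x=1 y=6 heading=down
2. strafe(right, 2) → x=0 y=6 heading=down
uniquely the one of 36 2-step routes that fits.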